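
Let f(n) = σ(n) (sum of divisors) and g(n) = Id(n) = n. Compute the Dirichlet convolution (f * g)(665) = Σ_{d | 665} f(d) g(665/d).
(σ * Id)(665) = 6435

Divisors of 665: [1, 5, 7, 19, 35, 95, 133, 665]. For each d | 665:
  d = 1: σ(1) · Id(665/1) = 1 · 665 = 665
  d = 5: σ(5) · Id(665/5) = 6 · 133 = 798
  d = 7: σ(7) · Id(665/7) = 8 · 95 = 760
  d = 19: σ(19) · Id(665/19) = 20 · 35 = 700
  d = 35: σ(35) · Id(665/35) = 48 · 19 = 912
  d = 95: σ(95) · Id(665/95) = 120 · 7 = 840
  d = 133: σ(133) · Id(665/133) = 160 · 5 = 800
  d = 665: σ(665) · Id(665/665) = 960 · 1 = 960
Summing: (σ * Id)(665) = 665 + 798 + 760 + 700 + 912 + 840 + 800 + 960 = 6435.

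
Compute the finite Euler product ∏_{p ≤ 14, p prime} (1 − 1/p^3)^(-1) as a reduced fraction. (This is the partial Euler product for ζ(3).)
∏ = 39364325/32767248

The primes p ≤ 14 are [2, 3, 5, 7, 11, 13]. For each prime, (1 − 1/p^3)^(-1) = p^3 / (p^3 − 1). The product is (1 − 1/2^3)^(-1), (1 − 1/3^3)^(-1), (1 − 1/5^3)^(-1), (1 − 1/7^3)^(-1), (1 − 1/11^3)^(-1), (1 − 1/13^3)^(-1) = ∏ p^3 / (p^3 − 1) = 39364325/32767248.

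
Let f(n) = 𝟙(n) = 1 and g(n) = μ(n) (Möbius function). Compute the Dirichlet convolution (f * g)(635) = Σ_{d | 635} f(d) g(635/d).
(𝟙 * μ)(635) = 0

Divisors of 635: [1, 5, 127, 635]. For each d | 635:
  d = 1: 𝟙(1) · μ(635/1) = 1 · 1 = 1
  d = 5: 𝟙(5) · μ(635/5) = 1 · -1 = -1
  d = 127: 𝟙(127) · μ(635/127) = 1 · -1 = -1
  d = 635: 𝟙(635) · μ(635/635) = 1 · 1 = 1
Summing: (𝟙 * μ)(635) = 1 + -1 + -1 + 1 = 0.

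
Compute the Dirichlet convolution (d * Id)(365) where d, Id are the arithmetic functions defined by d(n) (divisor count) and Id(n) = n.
(d * Id)(365) = 525

Divisors of 365: [1, 5, 73, 365]. For each d | 365:
  d = 1: d(1) · Id(365/1) = 1 · 365 = 365
  d = 5: d(5) · Id(365/5) = 2 · 73 = 146
  d = 73: d(73) · Id(365/73) = 2 · 5 = 10
  d = 365: d(365) · Id(365/365) = 4 · 1 = 4
Summing: (d * Id)(365) = 365 + 146 + 10 + 4 = 525.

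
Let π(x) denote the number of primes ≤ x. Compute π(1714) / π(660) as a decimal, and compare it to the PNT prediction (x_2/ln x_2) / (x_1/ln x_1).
π(1714)/π(660) = 267/120 ≈ 2.2250;  PNT prediction ≈ 2.2641.

π(660) = 120 and π(1714) = 267, so π(1714)/π(660) ≈ 2.2250. The PNT-predicted ratio is (1714/ln(1714)) / (660/ln(660)) ≈ 2.2641. The two agree to within a few percent, as expected.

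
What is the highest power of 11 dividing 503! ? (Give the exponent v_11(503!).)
v_11(503!) = 49

Legendre's formula: v_p(n!) = Σ_{k ≥ 1} ⌊n / p^k⌋. For p = 11, n = 503, the terms are:
  ⌊503/11^1⌋ = ⌊503/11⌋ = 45
  ⌊503/11^2⌋ = ⌊503/121⌋ = 4
(the next term ⌊503/11^3⌋ = 0, terminating the sum). Summing: v_11(503!) = 45 + 4 = 49.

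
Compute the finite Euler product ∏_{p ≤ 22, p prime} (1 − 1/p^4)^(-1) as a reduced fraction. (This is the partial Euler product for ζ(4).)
∏ = 7064087752265346803/6526834216796160000

The primes p ≤ 22 are [2, 3, 5, 7, 11, 13, 17, 19]. For each prime, (1 − 1/p^4)^(-1) = p^4 / (p^4 − 1). The product is (1 − 1/2^4)^(-1), (1 − 1/3^4)^(-1), (1 − 1/5^4)^(-1), (1 − 1/7^4)^(-1), (1 − 1/11^4)^(-1), (1 − 1/13^4)^(-1), (1 − 1/17^4)^(-1), (1 − 1/19^4)^(-1) = ∏ p^4 / (p^4 − 1) = 7064087752265346803/6526834216796160000.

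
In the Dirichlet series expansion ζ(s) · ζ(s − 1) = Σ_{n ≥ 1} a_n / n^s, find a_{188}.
σ(188) = 336

In the product (Σ m^0/m^s)(Σ k / k^s) = Σ (Σ_{d | n} d) / n^s, the coefficient of 1/n^s is σ(n) = Σ_{d | n} d. For n = 188, divisors are [1, 2, 4, 47, 94, 188]; summing: σ(188) = 336.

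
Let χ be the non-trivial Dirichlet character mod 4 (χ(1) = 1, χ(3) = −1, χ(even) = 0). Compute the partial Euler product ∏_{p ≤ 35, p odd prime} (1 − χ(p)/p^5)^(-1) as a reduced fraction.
∏ = 52015810615424538455317584769582112629834289625/52216435813704314792391924764477903837266444288

The odd primes p ≤ 35 are [3, 5, 7, 11, 13, 17, 19, 23, 29, 31]. For each, χ(p) = 1 if p ≡ 1 mod 4, χ(p) = −1 if p ≡ 3 mod 4. Taking (1 − χ(p)/p^5)^(-1) = p^5/(p^5 − χ(p)): (1 − (-1)/3^5)^(-1) · (1 − (1)/5^5)^(-1) · (1 − (-1)/7^5)^(-1) · (1 − (-1)/11^5)^(-1) · (1 − (1)/13^5)^(-1) · (1 − (1)/17^5)^(-1) · (1 − (-1)/19^5)^(-1) · (1 − (-1)/23^5)^(-1) · (1 − (1)/29^5)^(-1) · (1 − (-1)/31^5)^(-1) = 52015810615424538455317584769582112629834289625/52216435813704314792391924764477903837266444288.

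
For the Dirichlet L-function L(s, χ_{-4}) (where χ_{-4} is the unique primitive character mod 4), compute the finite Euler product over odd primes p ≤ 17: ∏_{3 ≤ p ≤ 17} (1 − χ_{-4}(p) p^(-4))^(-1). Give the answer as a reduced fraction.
∏ = 1355132279576075/1370266988576768

The odd primes p ≤ 17 are [3, 5, 7, 11, 13, 17]. For each, χ(p) = 1 if p ≡ 1 mod 4, χ(p) = −1 if p ≡ 3 mod 4. Taking (1 − χ(p)/p^4)^(-1) = p^4/(p^4 − χ(p)): (1 − (-1)/3^4)^(-1) · (1 − (1)/5^4)^(-1) · (1 − (-1)/7^4)^(-1) · (1 − (-1)/11^4)^(-1) · (1 − (1)/13^4)^(-1) · (1 − (1)/17^4)^(-1) = 1355132279576075/1370266988576768.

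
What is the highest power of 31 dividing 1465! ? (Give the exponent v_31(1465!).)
v_31(1465!) = 48

Legendre's formula: v_p(n!) = Σ_{k ≥ 1} ⌊n / p^k⌋. For p = 31, n = 1465, the terms are:
  ⌊1465/31^1⌋ = ⌊1465/31⌋ = 47
  ⌊1465/31^2⌋ = ⌊1465/961⌋ = 1
(the next term ⌊1465/31^3⌋ = 0, terminating the sum). Summing: v_31(1465!) = 47 + 1 = 48.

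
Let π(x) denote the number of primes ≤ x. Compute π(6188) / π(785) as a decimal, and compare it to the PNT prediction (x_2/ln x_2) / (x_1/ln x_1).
π(6188)/π(785) = 804/137 ≈ 5.8686;  PNT prediction ≈ 6.0186.

π(785) = 137 and π(6188) = 804, so π(6188)/π(785) ≈ 5.8686. The PNT-predicted ratio is (6188/ln(6188)) / (785/ln(785)) ≈ 6.0186. The two agree to within a few percent, as expected.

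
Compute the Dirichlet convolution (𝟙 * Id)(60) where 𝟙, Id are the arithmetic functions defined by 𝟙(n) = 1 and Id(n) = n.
(𝟙 * Id)(60) = 168

Divisors of 60: [1, 2, 3, 4, 5, 6, 10, 12, 15, 20, 30, 60]. For each d | 60:
  d = 1: 𝟙(1) · Id(60/1) = 1 · 60 = 60
  d = 2: 𝟙(2) · Id(60/2) = 1 · 30 = 30
  d = 3: 𝟙(3) · Id(60/3) = 1 · 20 = 20
  d = 4: 𝟙(4) · Id(60/4) = 1 · 15 = 15
  d = 5: 𝟙(5) · Id(60/5) = 1 · 12 = 12
  d = 6: 𝟙(6) · Id(60/6) = 1 · 10 = 10
  d = 10: 𝟙(10) · Id(60/10) = 1 · 6 = 6
  d = 12: 𝟙(12) · Id(60/12) = 1 · 5 = 5
  d = 15: 𝟙(15) · Id(60/15) = 1 · 4 = 4
  d = 20: 𝟙(20) · Id(60/20) = 1 · 3 = 3
  d = 30: 𝟙(30) · Id(60/30) = 1 · 2 = 2
  d = 60: 𝟙(60) · Id(60/60) = 1 · 1 = 1
Summing: (𝟙 * Id)(60) = 60 + 30 + 20 + 15 + 12 + 10 + 6 + 5 + 4 + 3 + 2 + 1 = 168.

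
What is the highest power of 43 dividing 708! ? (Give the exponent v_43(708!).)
v_43(708!) = 16

Legendre's formula: v_p(n!) = Σ_{k ≥ 1} ⌊n / p^k⌋. For p = 43, n = 708, the terms are:
  ⌊708/43^1⌋ = ⌊708/43⌋ = 16
(the next term ⌊708/43^2⌋ = 0, terminating the sum). Summing: v_43(708!) = 16 = 16.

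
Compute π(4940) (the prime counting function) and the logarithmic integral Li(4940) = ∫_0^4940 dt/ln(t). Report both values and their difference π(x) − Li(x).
π(4940) = 660;  Li(4940) ≈ 677.23;  π(x) − Li(x) ≈ -17.23.

Direct count of primes ≤ 4940 gives π(4940) = 660. Numerical evaluation of the logarithmic integral gives Li(4940) ≈ 677.23. The difference π(x) − Li(x) ≈ -17.23 is typically negative for small/moderate x (Li(x) overestimates), though Littlewood's theorem shows this sign changes infinitely often.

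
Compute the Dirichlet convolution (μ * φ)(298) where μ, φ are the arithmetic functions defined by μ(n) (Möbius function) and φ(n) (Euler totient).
(μ * φ)(298) = 0

Divisors of 298: [1, 2, 149, 298]. For each d | 298:
  d = 1: μ(1) · φ(298/1) = 1 · 148 = 148
  d = 2: μ(2) · φ(298/2) = -1 · 148 = -148
  d = 149: μ(149) · φ(298/149) = -1 · 1 = -1
  d = 298: μ(298) · φ(298/298) = 1 · 1 = 1
Summing: (μ * φ)(298) = 148 + -148 + -1 + 1 = 0.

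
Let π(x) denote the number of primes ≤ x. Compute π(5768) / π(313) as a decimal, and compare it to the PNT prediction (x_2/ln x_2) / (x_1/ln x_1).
π(5768)/π(313) = 757/65 ≈ 11.6462;  PNT prediction ≈ 12.2276.

π(313) = 65 and π(5768) = 757, so π(5768)/π(313) ≈ 11.6462. The PNT-predicted ratio is (5768/ln(5768)) / (313/ln(313)) ≈ 12.2276. The two agree to within a few percent, as expected.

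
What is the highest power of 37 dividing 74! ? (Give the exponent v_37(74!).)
v_37(74!) = 2

Legendre's formula: v_p(n!) = Σ_{k ≥ 1} ⌊n / p^k⌋. For p = 37, n = 74, the terms are:
  ⌊74/37^1⌋ = ⌊74/37⌋ = 2
(the next term ⌊74/37^2⌋ = 0, terminating the sum). Summing: v_37(74!) = 2 = 2.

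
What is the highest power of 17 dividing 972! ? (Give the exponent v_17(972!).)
v_17(972!) = 60

Legendre's formula: v_p(n!) = Σ_{k ≥ 1} ⌊n / p^k⌋. For p = 17, n = 972, the terms are:
  ⌊972/17^1⌋ = ⌊972/17⌋ = 57
  ⌊972/17^2⌋ = ⌊972/289⌋ = 3
(the next term ⌊972/17^3⌋ = 0, terminating the sum). Summing: v_17(972!) = 57 + 3 = 60.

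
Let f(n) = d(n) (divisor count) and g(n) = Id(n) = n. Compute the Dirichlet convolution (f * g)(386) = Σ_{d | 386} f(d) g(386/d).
(d * Id)(386) = 780

Divisors of 386: [1, 2, 193, 386]. For each d | 386:
  d = 1: d(1) · Id(386/1) = 1 · 386 = 386
  d = 2: d(2) · Id(386/2) = 2 · 193 = 386
  d = 193: d(193) · Id(386/193) = 2 · 2 = 4
  d = 386: d(386) · Id(386/386) = 4 · 1 = 4
Summing: (d * Id)(386) = 386 + 386 + 4 + 4 = 780.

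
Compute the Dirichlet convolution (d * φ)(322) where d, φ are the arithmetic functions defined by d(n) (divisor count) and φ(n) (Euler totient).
(d * φ)(322) = 576

Divisors of 322: [1, 2, 7, 14, 23, 46, 161, 322]. For each d | 322:
  d = 1: d(1) · φ(322/1) = 1 · 132 = 132
  d = 2: d(2) · φ(322/2) = 2 · 132 = 264
  d = 7: d(7) · φ(322/7) = 2 · 22 = 44
  d = 14: d(14) · φ(322/14) = 4 · 22 = 88
  d = 23: d(23) · φ(322/23) = 2 · 6 = 12
  d = 46: d(46) · φ(322/46) = 4 · 6 = 24
  d = 161: d(161) · φ(322/161) = 4 · 1 = 4
  d = 322: d(322) · φ(322/322) = 8 · 1 = 8
Summing: (d * φ)(322) = 132 + 264 + 44 + 88 + 12 + 24 + 4 + 8 = 576.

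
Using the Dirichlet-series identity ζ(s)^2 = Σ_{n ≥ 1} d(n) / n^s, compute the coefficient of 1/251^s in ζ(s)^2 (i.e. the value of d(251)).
d(251) = 2

ζ(s)^2 = (Σ 1/m^s)(Σ 1/k^s). The coefficient of 1/n^s in the product is the number of ordered pairs (m, k) with mk = n, which equals d(n). For n = 251, divisors are [1, 251], so d(251) = 2.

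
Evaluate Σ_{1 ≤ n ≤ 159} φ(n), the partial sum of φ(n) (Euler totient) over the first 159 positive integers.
Σ_{n ≤ 159} φ(n) = 7742

Compute φ(n) for each 1 ≤ n ≤ 159: φ(1) = 1, φ(2) = 1, φ(3) = 2, φ(4) = 2, φ(5) = 4, φ(6) = 2, φ(7) = 6, φ(8) = 4, φ(9) = 6, φ(10) = 4, φ(11) = 10, φ(12) = 4, φ(13) = 12, φ(14) = 6, φ(15) = 8, φ(16) = 8, φ(17) = 16, φ(18) = 6, φ(19) = 18, φ(20) = 8, φ(21) = 12, φ(22) = 10, φ(23) = 22, φ(24) = 8, φ(25) = 20, φ(26) = 12, φ(27) = 18, φ(28) = 12, φ(29) = 28, φ(30) = 8, φ(31) = 30, φ(32) = 16, φ(33) = 20, φ(34) = 16, φ(35) = 24, φ(36) = 12, φ(37) = 36, φ(38) = 18, φ(39) = 24, φ(40) = 16, φ(41) = 40, φ(42) = 12, φ(43) = 42, φ(44) = 20, φ(45) = 24, φ(46) = 22, φ(47) = 46, φ(48) = 16, φ(49) = 42, φ(50) = 20, φ(51) = 32, φ(52) = 24, φ(53) = 52, φ(54) = 18, φ(55) = 40, φ(56) = 24, φ(57) = 36, φ(58) = 28, φ(59) = 58, φ(60) = 16, φ(61) = 60, φ(62) = 30, φ(63) = 36, φ(64) = 32, φ(65) = 48, φ(66) = 20, φ(67) = 66, φ(68) = 32, φ(69) = 44, φ(70) = 24, φ(71) = 70, φ(72) = 24, φ(73) = 72, φ(74) = 36, φ(75) = 40, φ(76) = 36, φ(77) = 60, φ(78) = 24, φ(79) = 78, φ(80) = 32, φ(81) = 54, φ(82) = 40, φ(83) = 82, φ(84) = 24, φ(85) = 64, φ(86) = 42, φ(87) = 56, φ(88) = 40, φ(89) = 88, φ(90) = 24, φ(91) = 72, φ(92) = 44, φ(93) = 60, φ(94) = 46, φ(95) = 72, φ(96) = 32, φ(97) = 96, φ(98) = 42, φ(99) = 60, φ(100) = 40, φ(101) = 100, φ(102) = 32, φ(103) = 102, φ(104) = 48, φ(105) = 48, φ(106) = 52, φ(107) = 106, φ(108) = 36, φ(109) = 108, φ(110) = 40, φ(111) = 72, φ(112) = 48, φ(113) = 112, φ(114) = 36, φ(115) = 88, φ(116) = 56, φ(117) = 72, φ(118) = 58, φ(119) = 96, φ(120) = 32, φ(121) = 110, φ(122) = 60, φ(123) = 80, φ(124) = 60, φ(125) = 100, φ(126) = 36, φ(127) = 126, φ(128) = 64, φ(129) = 84, φ(130) = 48, φ(131) = 130, φ(132) = 40, φ(133) = 108, φ(134) = 66, φ(135) = 72, φ(136) = 64, φ(137) = 136, φ(138) = 44, φ(139) = 138, φ(140) = 48, φ(141) = 92, φ(142) = 70, φ(143) = 120, φ(144) = 48, φ(145) = 112, φ(146) = 72, φ(147) = 84, φ(148) = 72, φ(149) = 148, φ(150) = 40, φ(151) = 150, φ(152) = 72, φ(153) = 96, φ(154) = 60, φ(155) = 120, φ(156) = 48, φ(157) = 156, φ(158) = 78, φ(159) = 104. Summing all 159 values: 7742. (Average order: Σ_{n ≤ x} φ(n) ~ (3/π²) x². For x = 159, (3/π²)·159² ≈ 7684.50.)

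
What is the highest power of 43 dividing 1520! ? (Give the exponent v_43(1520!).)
v_43(1520!) = 35

Legendre's formula: v_p(n!) = Σ_{k ≥ 1} ⌊n / p^k⌋. For p = 43, n = 1520, the terms are:
  ⌊1520/43^1⌋ = ⌊1520/43⌋ = 35
(the next term ⌊1520/43^2⌋ = 0, terminating the sum). Summing: v_43(1520!) = 35 = 35.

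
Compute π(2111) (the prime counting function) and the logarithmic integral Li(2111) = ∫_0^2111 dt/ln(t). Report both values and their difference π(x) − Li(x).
π(2111) = 318;  Li(2111) ≈ 329.36;  π(x) − Li(x) ≈ -11.36.

Direct count of primes ≤ 2111 gives π(2111) = 318. Numerical evaluation of the logarithmic integral gives Li(2111) ≈ 329.36. The difference π(x) − Li(x) ≈ -11.36 is typically negative for small/moderate x (Li(x) overestimates), though Littlewood's theorem shows this sign changes infinitely often.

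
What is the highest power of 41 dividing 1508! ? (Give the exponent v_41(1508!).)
v_41(1508!) = 36

Legendre's formula: v_p(n!) = Σ_{k ≥ 1} ⌊n / p^k⌋. For p = 41, n = 1508, the terms are:
  ⌊1508/41^1⌋ = ⌊1508/41⌋ = 36
(the next term ⌊1508/41^2⌋ = 0, terminating the sum). Summing: v_41(1508!) = 36 = 36.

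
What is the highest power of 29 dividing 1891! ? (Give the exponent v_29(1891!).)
v_29(1891!) = 67

Legendre's formula: v_p(n!) = Σ_{k ≥ 1} ⌊n / p^k⌋. For p = 29, n = 1891, the terms are:
  ⌊1891/29^1⌋ = ⌊1891/29⌋ = 65
  ⌊1891/29^2⌋ = ⌊1891/841⌋ = 2
(the next term ⌊1891/29^3⌋ = 0, terminating the sum). Summing: v_29(1891!) = 65 + 2 = 67.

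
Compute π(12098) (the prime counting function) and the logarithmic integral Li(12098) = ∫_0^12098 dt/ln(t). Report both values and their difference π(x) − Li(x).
π(12098) = 1447;  Li(12098) ≈ 1471.53;  π(x) − Li(x) ≈ -24.53.

Direct count of primes ≤ 12098 gives π(12098) = 1447. Numerical evaluation of the logarithmic integral gives Li(12098) ≈ 1471.53. The difference π(x) − Li(x) ≈ -24.53 is typically negative for small/moderate x (Li(x) overestimates), though Littlewood's theorem shows this sign changes infinitely often.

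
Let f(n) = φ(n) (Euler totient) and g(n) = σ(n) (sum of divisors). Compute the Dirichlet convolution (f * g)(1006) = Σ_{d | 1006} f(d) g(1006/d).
(φ * σ)(1006) = 4024

Divisors of 1006: [1, 2, 503, 1006]. For each d | 1006:
  d = 1: φ(1) · σ(1006/1) = 1 · 1512 = 1512
  d = 2: φ(2) · σ(1006/2) = 1 · 504 = 504
  d = 503: φ(503) · σ(1006/503) = 502 · 3 = 1506
  d = 1006: φ(1006) · σ(1006/1006) = 502 · 1 = 502
Summing: (φ * σ)(1006) = 1512 + 504 + 1506 + 502 = 4024.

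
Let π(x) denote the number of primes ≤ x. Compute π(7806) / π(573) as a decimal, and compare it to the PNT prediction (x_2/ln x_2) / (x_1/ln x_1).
π(7806)/π(573) = 987/105 ≈ 9.4000;  PNT prediction ≈ 9.6532.

π(573) = 105 and π(7806) = 987, so π(7806)/π(573) ≈ 9.4000. The PNT-predicted ratio is (7806/ln(7806)) / (573/ln(573)) ≈ 9.6532. The two agree to within a few percent, as expected.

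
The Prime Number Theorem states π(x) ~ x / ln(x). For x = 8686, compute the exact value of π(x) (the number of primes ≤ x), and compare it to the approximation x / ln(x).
π(8686) = 1081;  x/ln(x) ≈ 957.72;  relative error ≈ 11.40%.

Directly count primes up to 8686: π(8686) = 1081. The PNT approximation gives 8686/ln(8686) ≈ 8686/9.06947 ≈ 957.72. Relative error (π(x) − x/ln(x)) / π(x) ≈ 11.40%; the approximation is known to undercount slightly (Li(x) is a better estimate).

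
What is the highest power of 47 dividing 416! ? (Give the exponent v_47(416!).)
v_47(416!) = 8

Legendre's formula: v_p(n!) = Σ_{k ≥ 1} ⌊n / p^k⌋. For p = 47, n = 416, the terms are:
  ⌊416/47^1⌋ = ⌊416/47⌋ = 8
(the next term ⌊416/47^2⌋ = 0, terminating the sum). Summing: v_47(416!) = 8 = 8.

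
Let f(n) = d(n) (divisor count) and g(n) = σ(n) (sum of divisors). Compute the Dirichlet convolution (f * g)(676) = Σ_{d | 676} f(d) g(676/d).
(d * σ)(676) = 3424

Divisors of 676: [1, 2, 4, 13, 26, 52, 169, 338, 676]. For each d | 676:
  d = 1: d(1) · σ(676/1) = 1 · 1281 = 1281
  d = 2: d(2) · σ(676/2) = 2 · 549 = 1098
  d = 4: d(4) · σ(676/4) = 3 · 183 = 549
  d = 13: d(13) · σ(676/13) = 2 · 98 = 196
  d = 26: d(26) · σ(676/26) = 4 · 42 = 168
  d = 52: d(52) · σ(676/52) = 6 · 14 = 84
  d = 169: d(169) · σ(676/169) = 3 · 7 = 21
  d = 338: d(338) · σ(676/338) = 6 · 3 = 18
  d = 676: d(676) · σ(676/676) = 9 · 1 = 9
Summing: (d * σ)(676) = 1281 + 1098 + 549 + 196 + 168 + 84 + 21 + 18 + 9 = 3424.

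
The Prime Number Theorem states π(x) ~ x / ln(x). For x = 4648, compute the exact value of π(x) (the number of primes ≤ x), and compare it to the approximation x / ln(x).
π(4648) = 627;  x/ln(x) ≈ 550.44;  relative error ≈ 12.21%.

Directly count primes up to 4648: π(4648) = 627. The PNT approximation gives 4648/ln(4648) ≈ 4648/8.44419 ≈ 550.44. Relative error (π(x) − x/ln(x)) / π(x) ≈ 12.21%; the approximation is known to undercount slightly (Li(x) is a better estimate).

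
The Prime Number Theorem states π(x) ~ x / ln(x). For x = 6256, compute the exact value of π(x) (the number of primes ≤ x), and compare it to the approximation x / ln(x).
π(6256) = 812;  x/ln(x) ≈ 715.68;  relative error ≈ 11.86%.

Directly count primes up to 6256: π(6256) = 812. The PNT approximation gives 6256/ln(6256) ≈ 6256/8.74130 ≈ 715.68. Relative error (π(x) − x/ln(x)) / π(x) ≈ 11.86%; the approximation is known to undercount slightly (Li(x) is a better estimate).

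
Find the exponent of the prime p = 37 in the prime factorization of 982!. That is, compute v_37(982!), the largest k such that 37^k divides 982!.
v_37(982!) = 26

Legendre's formula: v_p(n!) = Σ_{k ≥ 1} ⌊n / p^k⌋. For p = 37, n = 982, the terms are:
  ⌊982/37^1⌋ = ⌊982/37⌋ = 26
(the next term ⌊982/37^2⌋ = 0, terminating the sum). Summing: v_37(982!) = 26 = 26.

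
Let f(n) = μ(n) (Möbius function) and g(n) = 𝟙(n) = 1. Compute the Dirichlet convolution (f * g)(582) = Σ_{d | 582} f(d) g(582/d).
(μ * 𝟙)(582) = 0

Divisors of 582: [1, 2, 3, 6, 97, 194, 291, 582]. For each d | 582:
  d = 1: μ(1) · 𝟙(582/1) = 1 · 1 = 1
  d = 2: μ(2) · 𝟙(582/2) = -1 · 1 = -1
  d = 3: μ(3) · 𝟙(582/3) = -1 · 1 = -1
  d = 6: μ(6) · 𝟙(582/6) = 1 · 1 = 1
  d = 97: μ(97) · 𝟙(582/97) = -1 · 1 = -1
  d = 194: μ(194) · 𝟙(582/194) = 1 · 1 = 1
  d = 291: μ(291) · 𝟙(582/291) = 1 · 1 = 1
  d = 582: μ(582) · 𝟙(582/582) = -1 · 1 = -1
Summing: (μ * 𝟙)(582) = 1 + -1 + -1 + 1 + -1 + 1 + 1 + -1 = 0.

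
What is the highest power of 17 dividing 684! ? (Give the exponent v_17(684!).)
v_17(684!) = 42

Legendre's formula: v_p(n!) = Σ_{k ≥ 1} ⌊n / p^k⌋. For p = 17, n = 684, the terms are:
  ⌊684/17^1⌋ = ⌊684/17⌋ = 40
  ⌊684/17^2⌋ = ⌊684/289⌋ = 2
(the next term ⌊684/17^3⌋ = 0, terminating the sum). Summing: v_17(684!) = 40 + 2 = 42.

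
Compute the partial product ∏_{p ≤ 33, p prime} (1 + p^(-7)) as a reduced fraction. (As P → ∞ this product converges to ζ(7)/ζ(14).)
∏ = 45636384576315690080929715569674882079693135504462522074208731086848/45261280733327250662945753058202857554009606630517518569698816246875

The primes p ≤ 33 are [2, 3, 5, 7, 11, 13, 17, 19, 23, 29, 31]. For each, (1 + 1/p^7) = (p^7 + 1)/p^7. Multiplying these fractions over p ∈ [2, 3, 5, 7, 11, 13, 17, 19, 23, 29, 31] gives 45636384576315690080929715569674882079693135504462522074208731086848/45261280733327250662945753058202857554009606630517518569698816246875. (In the limit P → ∞ this tends to ζ(7)/ζ(14).)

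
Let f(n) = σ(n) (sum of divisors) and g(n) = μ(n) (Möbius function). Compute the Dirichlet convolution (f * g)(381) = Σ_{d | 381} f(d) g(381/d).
(σ * μ)(381) = 381

Divisors of 381: [1, 3, 127, 381]. For each d | 381:
  d = 1: σ(1) · μ(381/1) = 1 · 1 = 1
  d = 3: σ(3) · μ(381/3) = 4 · -1 = -4
  d = 127: σ(127) · μ(381/127) = 128 · -1 = -128
  d = 381: σ(381) · μ(381/381) = 512 · 1 = 512
Summing: (σ * μ)(381) = 1 + -4 + -128 + 512 = 381.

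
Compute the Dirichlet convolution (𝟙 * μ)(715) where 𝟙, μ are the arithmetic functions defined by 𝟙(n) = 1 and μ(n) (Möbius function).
(𝟙 * μ)(715) = 0

Divisors of 715: [1, 5, 11, 13, 55, 65, 143, 715]. For each d | 715:
  d = 1: 𝟙(1) · μ(715/1) = 1 · -1 = -1
  d = 5: 𝟙(5) · μ(715/5) = 1 · 1 = 1
  d = 11: 𝟙(11) · μ(715/11) = 1 · 1 = 1
  d = 13: 𝟙(13) · μ(715/13) = 1 · 1 = 1
  d = 55: 𝟙(55) · μ(715/55) = 1 · -1 = -1
  d = 65: 𝟙(65) · μ(715/65) = 1 · -1 = -1
  d = 143: 𝟙(143) · μ(715/143) = 1 · -1 = -1
  d = 715: 𝟙(715) · μ(715/715) = 1 · 1 = 1
Summing: (𝟙 * μ)(715) = -1 + 1 + 1 + 1 + -1 + -1 + -1 + 1 = 0.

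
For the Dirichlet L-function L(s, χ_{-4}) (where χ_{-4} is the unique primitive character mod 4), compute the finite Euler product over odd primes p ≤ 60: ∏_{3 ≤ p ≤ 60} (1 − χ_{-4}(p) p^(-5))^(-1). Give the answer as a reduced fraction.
∏ = 34538337851474581952741276429072842761309710837968927162241490274877420523772051911439/34671551917835326033172056215145617687895117707924911462190255983143219500310572564480

The odd primes p ≤ 60 are [3, 5, 7, 11, 13, 17, 19, 23, 29, 31, 37, 41, 43, 47, 53, 59]. For each, χ(p) = 1 if p ≡ 1 mod 4, χ(p) = −1 if p ≡ 3 mod 4. Taking (1 − χ(p)/p^5)^(-1) = p^5/(p^5 − χ(p)): (1 − (-1)/3^5)^(-1) · (1 − (1)/5^5)^(-1) · (1 − (-1)/7^5)^(-1) · (1 − (-1)/11^5)^(-1) · (1 − (1)/13^5)^(-1) · (1 − (1)/17^5)^(-1) · (1 − (-1)/19^5)^(-1) · (1 − (-1)/23^5)^(-1) · (1 − (1)/29^5)^(-1) · (1 − (-1)/31^5)^(-1) · (1 − (1)/37^5)^(-1) · (1 − (1)/41^5)^(-1) · (1 − (-1)/43^5)^(-1) · (1 − (-1)/47^5)^(-1) · (1 − (1)/53^5)^(-1) · (1 − (-1)/59^5)^(-1) = 34538337851474581952741276429072842761309710837968927162241490274877420523772051911439/34671551917835326033172056215145617687895117707924911462190255983143219500310572564480.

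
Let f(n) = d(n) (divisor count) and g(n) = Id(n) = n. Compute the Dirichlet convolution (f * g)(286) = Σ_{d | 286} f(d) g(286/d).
(d * Id)(286) = 780

Divisors of 286: [1, 2, 11, 13, 22, 26, 143, 286]. For each d | 286:
  d = 1: d(1) · Id(286/1) = 1 · 286 = 286
  d = 2: d(2) · Id(286/2) = 2 · 143 = 286
  d = 11: d(11) · Id(286/11) = 2 · 26 = 52
  d = 13: d(13) · Id(286/13) = 2 · 22 = 44
  d = 22: d(22) · Id(286/22) = 4 · 13 = 52
  d = 26: d(26) · Id(286/26) = 4 · 11 = 44
  d = 143: d(143) · Id(286/143) = 4 · 2 = 8
  d = 286: d(286) · Id(286/286) = 8 · 1 = 8
Summing: (d * Id)(286) = 286 + 286 + 52 + 44 + 52 + 44 + 8 + 8 = 780.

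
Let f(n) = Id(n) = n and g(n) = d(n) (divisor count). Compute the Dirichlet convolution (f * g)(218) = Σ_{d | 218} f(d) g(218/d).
(Id * d)(218) = 444

Divisors of 218: [1, 2, 109, 218]. For each d | 218:
  d = 1: Id(1) · d(218/1) = 1 · 4 = 4
  d = 2: Id(2) · d(218/2) = 2 · 2 = 4
  d = 109: Id(109) · d(218/109) = 109 · 2 = 218
  d = 218: Id(218) · d(218/218) = 218 · 1 = 218
Summing: (Id * d)(218) = 4 + 4 + 218 + 218 = 444.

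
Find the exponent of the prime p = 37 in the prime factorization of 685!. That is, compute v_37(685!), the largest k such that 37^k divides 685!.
v_37(685!) = 18

Legendre's formula: v_p(n!) = Σ_{k ≥ 1} ⌊n / p^k⌋. For p = 37, n = 685, the terms are:
  ⌊685/37^1⌋ = ⌊685/37⌋ = 18
(the next term ⌊685/37^2⌋ = 0, terminating the sum). Summing: v_37(685!) = 18 = 18.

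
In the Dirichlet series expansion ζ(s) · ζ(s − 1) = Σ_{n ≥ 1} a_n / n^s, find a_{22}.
σ(22) = 36

In the product (Σ m^0/m^s)(Σ k / k^s) = Σ (Σ_{d | n} d) / n^s, the coefficient of 1/n^s is σ(n) = Σ_{d | n} d. For n = 22, divisors are [1, 2, 11, 22]; summing: σ(22) = 36.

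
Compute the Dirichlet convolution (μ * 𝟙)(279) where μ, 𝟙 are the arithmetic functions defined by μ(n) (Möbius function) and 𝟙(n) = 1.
(μ * 𝟙)(279) = 0

Divisors of 279: [1, 3, 9, 31, 93, 279]. For each d | 279:
  d = 1: μ(1) · 𝟙(279/1) = 1 · 1 = 1
  d = 3: μ(3) · 𝟙(279/3) = -1 · 1 = -1
  d = 9: μ(9) · 𝟙(279/9) = 0 · 1 = 0
  d = 31: μ(31) · 𝟙(279/31) = -1 · 1 = -1
  d = 93: μ(93) · 𝟙(279/93) = 1 · 1 = 1
  d = 279: μ(279) · 𝟙(279/279) = 0 · 1 = 0
Summing: (μ * 𝟙)(279) = 1 + -1 + 0 + -1 + 1 + 0 = 0.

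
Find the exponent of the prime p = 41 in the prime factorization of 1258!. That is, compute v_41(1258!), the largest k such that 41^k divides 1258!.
v_41(1258!) = 30

Legendre's formula: v_p(n!) = Σ_{k ≥ 1} ⌊n / p^k⌋. For p = 41, n = 1258, the terms are:
  ⌊1258/41^1⌋ = ⌊1258/41⌋ = 30
(the next term ⌊1258/41^2⌋ = 0, terminating the sum). Summing: v_41(1258!) = 30 = 30.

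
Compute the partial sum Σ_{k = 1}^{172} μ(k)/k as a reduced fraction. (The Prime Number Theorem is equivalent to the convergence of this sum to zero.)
Σ μ(k)/k = 976794744883260874795165001864511964953389627727401386703595517/962947420735983927056946215901134429196419130606213075415963491270

Values of μ(k) for 1 ≤ k ≤ 172: μ(1) = 1, μ(2) = -1, μ(3) = -1, μ(5) = -1, μ(6) = 1, μ(7) = -1, μ(10) = 1, μ(11) = -1, μ(13) = -1, μ(14) = 1, μ(15) = 1, μ(17) = -1, μ(19) = -1, μ(21) = 1, μ(22) = 1, μ(23) = -1, μ(26) = 1, μ(29) = -1, μ(30) = -1, μ(31) = -1, μ(33) = 1, μ(34) = 1, μ(35) = 1, μ(37) = -1, μ(38) = 1, μ(39) = 1, μ(41) = -1, μ(42) = -1, μ(43) = -1, μ(46) = 1, μ(47) = -1, μ(51) = 1, μ(53) = -1, μ(55) = 1, μ(57) = 1, μ(58) = 1, μ(59) = -1, μ(61) = -1, μ(62) = 1, μ(65) = 1, μ(66) = -1, μ(67) = -1, μ(69) = 1, μ(70) = -1, μ(71) = -1, μ(73) = -1, μ(74) = 1, μ(77) = 1, μ(78) = -1, μ(79) = -1, μ(82) = 1, μ(83) = -1, μ(85) = 1, μ(86) = 1, μ(87) = 1, μ(89) = -1, μ(91) = 1, μ(93) = 1, μ(94) = 1, μ(95) = 1, μ(97) = -1, μ(101) = -1, μ(102) = -1, μ(103) = -1, μ(105) = -1, μ(106) = 1, μ(107) = -1, μ(109) = -1, μ(110) = -1, μ(111) = 1, μ(113) = -1, μ(114) = -1, μ(115) = 1, μ(118) = 1, μ(119) = 1, μ(122) = 1, μ(123) = 1, μ(127) = -1, μ(129) = 1, μ(130) = -1, μ(131) = -1, μ(133) = 1, μ(134) = 1, μ(137) = -1, μ(138) = -1, μ(139) = -1, μ(141) = 1, μ(142) = 1, μ(143) = 1, μ(145) = 1, μ(146) = 1, μ(149) = -1, μ(151) = -1, μ(154) = -1, μ(155) = 1, μ(157) = -1, μ(158) = 1, μ(159) = 1, μ(161) = 1, μ(163) = -1, μ(165) = -1, μ(166) = 1, μ(167) = -1, μ(170) = -1, with μ = 0 on non-squarefree integers. Summing μ(k)/k for k where μ(k) ≠ 0 gives 976794744883260874795165001864511964953389627727401386703595517/962947420735983927056946215901134429196419130606213075415963491270 ≈ 0.0010. (PNT ⟺ this sum → 0 as n → ∞.)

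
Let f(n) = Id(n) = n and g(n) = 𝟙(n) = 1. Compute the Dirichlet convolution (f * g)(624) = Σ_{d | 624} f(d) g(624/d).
(Id * 𝟙)(624) = 1736

Divisors of 624: [1, 2, 3, 4, 6, 8, 12, 13, 16, 24, 26, 39, 48, 52, 78, 104, 156, 208, 312, 624]. For each d | 624:
  d = 1: Id(1) · 𝟙(624/1) = 1 · 1 = 1
  d = 2: Id(2) · 𝟙(624/2) = 2 · 1 = 2
  d = 3: Id(3) · 𝟙(624/3) = 3 · 1 = 3
  d = 4: Id(4) · 𝟙(624/4) = 4 · 1 = 4
  d = 6: Id(6) · 𝟙(624/6) = 6 · 1 = 6
  d = 8: Id(8) · 𝟙(624/8) = 8 · 1 = 8
  d = 12: Id(12) · 𝟙(624/12) = 12 · 1 = 12
  d = 13: Id(13) · 𝟙(624/13) = 13 · 1 = 13
  d = 16: Id(16) · 𝟙(624/16) = 16 · 1 = 16
  d = 24: Id(24) · 𝟙(624/24) = 24 · 1 = 24
  d = 26: Id(26) · 𝟙(624/26) = 26 · 1 = 26
  d = 39: Id(39) · 𝟙(624/39) = 39 · 1 = 39
  d = 48: Id(48) · 𝟙(624/48) = 48 · 1 = 48
  d = 52: Id(52) · 𝟙(624/52) = 52 · 1 = 52
  d = 78: Id(78) · 𝟙(624/78) = 78 · 1 = 78
  d = 104: Id(104) · 𝟙(624/104) = 104 · 1 = 104
  d = 156: Id(156) · 𝟙(624/156) = 156 · 1 = 156
  d = 208: Id(208) · 𝟙(624/208) = 208 · 1 = 208
  d = 312: Id(312) · 𝟙(624/312) = 312 · 1 = 312
  d = 624: Id(624) · 𝟙(624/624) = 624 · 1 = 624
Summing: (Id * 𝟙)(624) = 1 + 2 + 3 + 4 + 6 + 8 + 12 + 13 + 16 + 24 + 26 + 39 + 48 + 52 + 78 + 104 + 156 + 208 + 312 + 624 = 1736.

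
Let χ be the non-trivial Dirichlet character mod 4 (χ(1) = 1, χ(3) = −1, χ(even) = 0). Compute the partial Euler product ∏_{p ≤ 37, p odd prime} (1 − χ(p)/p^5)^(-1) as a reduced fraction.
∏ = 36434162976122653852428171915209665920933190877591375/36574689167094305070442169349729960875390257302863872

The odd primes p ≤ 37 are [3, 5, 7, 11, 13, 17, 19, 23, 29, 31, 37]. For each, χ(p) = 1 if p ≡ 1 mod 4, χ(p) = −1 if p ≡ 3 mod 4. Taking (1 − χ(p)/p^5)^(-1) = p^5/(p^5 − χ(p)): (1 − (-1)/3^5)^(-1) · (1 − (1)/5^5)^(-1) · (1 − (-1)/7^5)^(-1) · (1 − (-1)/11^5)^(-1) · (1 − (1)/13^5)^(-1) · (1 − (1)/17^5)^(-1) · (1 − (-1)/19^5)^(-1) · (1 − (-1)/23^5)^(-1) · (1 − (1)/29^5)^(-1) · (1 − (-1)/31^5)^(-1) · (1 − (1)/37^5)^(-1) = 36434162976122653852428171915209665920933190877591375/36574689167094305070442169349729960875390257302863872.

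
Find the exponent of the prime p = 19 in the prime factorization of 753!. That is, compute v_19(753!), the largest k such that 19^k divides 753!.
v_19(753!) = 41

Legendre's formula: v_p(n!) = Σ_{k ≥ 1} ⌊n / p^k⌋. For p = 19, n = 753, the terms are:
  ⌊753/19^1⌋ = ⌊753/19⌋ = 39
  ⌊753/19^2⌋ = ⌊753/361⌋ = 2
(the next term ⌊753/19^3⌋ = 0, terminating the sum). Summing: v_19(753!) = 39 + 2 = 41.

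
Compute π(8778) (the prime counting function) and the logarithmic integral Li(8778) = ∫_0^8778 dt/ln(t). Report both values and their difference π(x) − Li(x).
π(8778) = 1093;  Li(8778) ≈ 1112.53;  π(x) − Li(x) ≈ -19.53.

Direct count of primes ≤ 8778 gives π(8778) = 1093. Numerical evaluation of the logarithmic integral gives Li(8778) ≈ 1112.53. The difference π(x) − Li(x) ≈ -19.53 is typically negative for small/moderate x (Li(x) overestimates), though Littlewood's theorem shows this sign changes infinitely often.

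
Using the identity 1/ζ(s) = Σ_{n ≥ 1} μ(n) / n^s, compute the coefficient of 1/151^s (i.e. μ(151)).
μ(151) = -1

Factor n = 151 = 151. μ(n) = 0 if any exponent ≥ 2 (not squarefree); otherwise μ(n) = (−1)^{ω(n)} where ω(n) is the number of distinct prime factors. Applying: μ(151) = -1.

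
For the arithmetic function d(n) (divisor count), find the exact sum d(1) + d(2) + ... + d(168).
Σ_{n ≤ 168} d(n) = 894

Compute d(n) for each 1 ≤ n ≤ 168: d(1) = 1, d(2) = 2, d(3) = 2, d(4) = 3, d(5) = 2, d(6) = 4, d(7) = 2, d(8) = 4, d(9) = 3, d(10) = 4, d(11) = 2, d(12) = 6, d(13) = 2, d(14) = 4, d(15) = 4, d(16) = 5, d(17) = 2, d(18) = 6, d(19) = 2, d(20) = 6, d(21) = 4, d(22) = 4, d(23) = 2, d(24) = 8, d(25) = 3, d(26) = 4, d(27) = 4, d(28) = 6, d(29) = 2, d(30) = 8, d(31) = 2, d(32) = 6, d(33) = 4, d(34) = 4, d(35) = 4, d(36) = 9, d(37) = 2, d(38) = 4, d(39) = 4, d(40) = 8, d(41) = 2, d(42) = 8, d(43) = 2, d(44) = 6, d(45) = 6, d(46) = 4, d(47) = 2, d(48) = 10, d(49) = 3, d(50) = 6, d(51) = 4, d(52) = 6, d(53) = 2, d(54) = 8, d(55) = 4, d(56) = 8, d(57) = 4, d(58) = 4, d(59) = 2, d(60) = 12, d(61) = 2, d(62) = 4, d(63) = 6, d(64) = 7, d(65) = 4, d(66) = 8, d(67) = 2, d(68) = 6, d(69) = 4, d(70) = 8, d(71) = 2, d(72) = 12, d(73) = 2, d(74) = 4, d(75) = 6, d(76) = 6, d(77) = 4, d(78) = 8, d(79) = 2, d(80) = 10, d(81) = 5, d(82) = 4, d(83) = 2, d(84) = 12, d(85) = 4, d(86) = 4, d(87) = 4, d(88) = 8, d(89) = 2, d(90) = 12, d(91) = 4, d(92) = 6, d(93) = 4, d(94) = 4, d(95) = 4, d(96) = 12, d(97) = 2, d(98) = 6, d(99) = 6, d(100) = 9, d(101) = 2, d(102) = 8, d(103) = 2, d(104) = 8, d(105) = 8, d(106) = 4, d(107) = 2, d(108) = 12, d(109) = 2, d(110) = 8, d(111) = 4, d(112) = 10, d(113) = 2, d(114) = 8, d(115) = 4, d(116) = 6, d(117) = 6, d(118) = 4, d(119) = 4, d(120) = 16, d(121) = 3, d(122) = 4, d(123) = 4, d(124) = 6, d(125) = 4, d(126) = 12, d(127) = 2, d(128) = 8, d(129) = 4, d(130) = 8, d(131) = 2, d(132) = 12, d(133) = 4, d(134) = 4, d(135) = 8, d(136) = 8, d(137) = 2, d(138) = 8, d(139) = 2, d(140) = 12, d(141) = 4, d(142) = 4, d(143) = 4, d(144) = 15, d(145) = 4, d(146) = 4, d(147) = 6, d(148) = 6, d(149) = 2, d(150) = 12, d(151) = 2, d(152) = 8, d(153) = 6, d(154) = 8, d(155) = 4, d(156) = 12, d(157) = 2, d(158) = 4, d(159) = 4, d(160) = 12, d(161) = 4, d(162) = 10, d(163) = 2, d(164) = 6, d(165) = 8, d(166) = 4, d(167) = 2, d(168) = 16. Summing all 168 values: 894. (Dirichlet's divisor formula: Σ_{n ≤ x} d(n) = x ln(x) + (2γ − 1) x + O(√x). For x = 168, the asymptotic estimate is ≈ 886.77.)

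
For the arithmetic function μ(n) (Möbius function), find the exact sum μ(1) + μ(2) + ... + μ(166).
Σ_{n ≤ 166} μ(n) = 0

Compute μ(n) for each 1 ≤ n ≤ 166: μ(1) = 1, μ(2) = -1, μ(3) = -1, μ(4) = 0, μ(5) = -1, μ(6) = 1, μ(7) = -1, μ(8) = 0, μ(9) = 0, μ(10) = 1, μ(11) = -1, μ(12) = 0, μ(13) = -1, μ(14) = 1, μ(15) = 1, μ(16) = 0, μ(17) = -1, μ(18) = 0, μ(19) = -1, μ(20) = 0, μ(21) = 1, μ(22) = 1, μ(23) = -1, μ(24) = 0, μ(25) = 0, μ(26) = 1, μ(27) = 0, μ(28) = 0, μ(29) = -1, μ(30) = -1, μ(31) = -1, μ(32) = 0, μ(33) = 1, μ(34) = 1, μ(35) = 1, μ(36) = 0, μ(37) = -1, μ(38) = 1, μ(39) = 1, μ(40) = 0, μ(41) = -1, μ(42) = -1, μ(43) = -1, μ(44) = 0, μ(45) = 0, μ(46) = 1, μ(47) = -1, μ(48) = 0, μ(49) = 0, μ(50) = 0, μ(51) = 1, μ(52) = 0, μ(53) = -1, μ(54) = 0, μ(55) = 1, μ(56) = 0, μ(57) = 1, μ(58) = 1, μ(59) = -1, μ(60) = 0, μ(61) = -1, μ(62) = 1, μ(63) = 0, μ(64) = 0, μ(65) = 1, μ(66) = -1, μ(67) = -1, μ(68) = 0, μ(69) = 1, μ(70) = -1, μ(71) = -1, μ(72) = 0, μ(73) = -1, μ(74) = 1, μ(75) = 0, μ(76) = 0, μ(77) = 1, μ(78) = -1, μ(79) = -1, μ(80) = 0, μ(81) = 0, μ(82) = 1, μ(83) = -1, μ(84) = 0, μ(85) = 1, μ(86) = 1, μ(87) = 1, μ(88) = 0, μ(89) = -1, μ(90) = 0, μ(91) = 1, μ(92) = 0, μ(93) = 1, μ(94) = 1, μ(95) = 1, μ(96) = 0, μ(97) = -1, μ(98) = 0, μ(99) = 0, μ(100) = 0, μ(101) = -1, μ(102) = -1, μ(103) = -1, μ(104) = 0, μ(105) = -1, μ(106) = 1, μ(107) = -1, μ(108) = 0, μ(109) = -1, μ(110) = -1, μ(111) = 1, μ(112) = 0, μ(113) = -1, μ(114) = -1, μ(115) = 1, μ(116) = 0, μ(117) = 0, μ(118) = 1, μ(119) = 1, μ(120) = 0, μ(121) = 0, μ(122) = 1, μ(123) = 1, μ(124) = 0, μ(125) = 0, μ(126) = 0, μ(127) = -1, μ(128) = 0, μ(129) = 1, μ(130) = -1, μ(131) = -1, μ(132) = 0, μ(133) = 1, μ(134) = 1, μ(135) = 0, μ(136) = 0, μ(137) = -1, μ(138) = -1, μ(139) = -1, μ(140) = 0, μ(141) = 1, μ(142) = 1, μ(143) = 1, μ(144) = 0, μ(145) = 1, μ(146) = 1, μ(147) = 0, μ(148) = 0, μ(149) = -1, μ(150) = 0, μ(151) = -1, μ(152) = 0, μ(153) = 0, μ(154) = -1, μ(155) = 1, μ(156) = 0, μ(157) = -1, μ(158) = 1, μ(159) = 1, μ(160) = 0, μ(161) = 1, μ(162) = 0, μ(163) = -1, μ(164) = 0, μ(165) = -1, μ(166) = 1. Summing all 166 values: 0. (Mertens function M(x) = Σ_{n ≤ x} μ(n); on average M(x) should be small (PNT ⟺ M(x) = o(x)).)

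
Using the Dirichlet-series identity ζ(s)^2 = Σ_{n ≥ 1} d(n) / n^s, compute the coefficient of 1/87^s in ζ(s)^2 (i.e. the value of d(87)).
d(87) = 4

ζ(s)^2 = (Σ 1/m^s)(Σ 1/k^s). The coefficient of 1/n^s in the product is the number of ordered pairs (m, k) with mk = n, which equals d(n). For n = 87, divisors are [1, 3, 29, 87], so d(87) = 4.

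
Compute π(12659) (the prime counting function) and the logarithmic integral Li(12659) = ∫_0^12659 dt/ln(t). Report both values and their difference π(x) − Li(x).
π(12659) = 1513;  Li(12659) ≈ 1531.06;  π(x) − Li(x) ≈ -18.06.

Direct count of primes ≤ 12659 gives π(12659) = 1513. Numerical evaluation of the logarithmic integral gives Li(12659) ≈ 1531.06. The difference π(x) − Li(x) ≈ -18.06 is typically negative for small/moderate x (Li(x) overestimates), though Littlewood's theorem shows this sign changes infinitely often.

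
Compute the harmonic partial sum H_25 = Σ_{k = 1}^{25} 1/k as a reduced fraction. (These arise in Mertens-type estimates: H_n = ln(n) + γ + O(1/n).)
H_25 = 34052522467/8923714800

Direct summation: H_25 = 1 + 1/2 + ... + 1/25. The least common denominator is lcm(1, ..., 25) = 26771144400; over this denominator the numerator is 26771144400 + 13385572200 + 8923714800 + 6692786100 + 5354228880 + 4461857400 + 3824449200 + 3346393050 + 2974571600 + 2677114440 + 2433740400 + 2230928700 + 2059318800 + 1912224600 + 1784742960 + 1673196525 + 1574773200 + 1487285800 + 1409007600 + 1338557220 + 1274816400 + 1216870200 + 1163962800 + 1115464350 + 1070845776 = 102157567401, so H_25 = 102157567401/26771144400; reducing by gcd(102157567401, 26771144400) = 3 gives 34052522467/8923714800 ≈ 3.81596. (The PNT-adjacent estimate ln(25) + γ ≈ 3.79609 matches within O(1/n).)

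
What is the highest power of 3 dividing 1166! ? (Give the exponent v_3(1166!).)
v_3(1166!) = 579

Legendre's formula: v_p(n!) = Σ_{k ≥ 1} ⌊n / p^k⌋. For p = 3, n = 1166, the terms are:
  ⌊1166/3^1⌋ = ⌊1166/3⌋ = 388
  ⌊1166/3^2⌋ = ⌊1166/9⌋ = 129
  ⌊1166/3^3⌋ = ⌊1166/27⌋ = 43
  ⌊1166/3^4⌋ = ⌊1166/81⌋ = 14
  ⌊1166/3^5⌋ = ⌊1166/243⌋ = 4
  ⌊1166/3^6⌋ = ⌊1166/729⌋ = 1
(the next term ⌊1166/3^7⌋ = 0, terminating the sum). Summing: v_3(1166!) = 388 + 129 + 43 + 14 + 4 + 1 = 579.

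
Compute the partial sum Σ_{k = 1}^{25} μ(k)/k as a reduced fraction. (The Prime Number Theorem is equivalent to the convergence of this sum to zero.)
Σ μ(k)/k = -249979/223092870

Values of μ(k) for 1 ≤ k ≤ 25: μ(1) = 1, μ(2) = -1, μ(3) = -1, μ(5) = -1, μ(6) = 1, μ(7) = -1, μ(10) = 1, μ(11) = -1, μ(13) = -1, μ(14) = 1, μ(15) = 1, μ(17) = -1, μ(19) = -1, μ(21) = 1, μ(22) = 1, μ(23) = -1, with μ = 0 on non-squarefree integers. Summing μ(k)/k for k where μ(k) ≠ 0 gives -249979/223092870 ≈ -0.0011. (PNT ⟺ this sum → 0 as n → ∞.)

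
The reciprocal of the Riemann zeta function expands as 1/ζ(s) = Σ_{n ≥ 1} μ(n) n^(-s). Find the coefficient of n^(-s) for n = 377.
μ(377) = 1

Factor n = 377 = 13 · 29. μ(n) = 0 if any exponent ≥ 2 (not squarefree); otherwise μ(n) = (−1)^{ω(n)} where ω(n) is the number of distinct prime factors. Applying: μ(377) = 1.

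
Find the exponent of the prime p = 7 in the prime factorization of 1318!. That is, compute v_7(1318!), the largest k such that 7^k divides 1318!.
v_7(1318!) = 217

Legendre's formula: v_p(n!) = Σ_{k ≥ 1} ⌊n / p^k⌋. For p = 7, n = 1318, the terms are:
  ⌊1318/7^1⌋ = ⌊1318/7⌋ = 188
  ⌊1318/7^2⌋ = ⌊1318/49⌋ = 26
  ⌊1318/7^3⌋ = ⌊1318/343⌋ = 3
(the next term ⌊1318/7^4⌋ = 0, terminating the sum). Summing: v_7(1318!) = 188 + 26 + 3 = 217.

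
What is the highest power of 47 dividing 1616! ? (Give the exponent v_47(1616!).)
v_47(1616!) = 34

Legendre's formula: v_p(n!) = Σ_{k ≥ 1} ⌊n / p^k⌋. For p = 47, n = 1616, the terms are:
  ⌊1616/47^1⌋ = ⌊1616/47⌋ = 34
(the next term ⌊1616/47^2⌋ = 0, terminating the sum). Summing: v_47(1616!) = 34 = 34.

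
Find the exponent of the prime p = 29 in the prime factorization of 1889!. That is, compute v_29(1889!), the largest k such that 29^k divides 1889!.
v_29(1889!) = 67

Legendre's formula: v_p(n!) = Σ_{k ≥ 1} ⌊n / p^k⌋. For p = 29, n = 1889, the terms are:
  ⌊1889/29^1⌋ = ⌊1889/29⌋ = 65
  ⌊1889/29^2⌋ = ⌊1889/841⌋ = 2
(the next term ⌊1889/29^3⌋ = 0, terminating the sum). Summing: v_29(1889!) = 65 + 2 = 67.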